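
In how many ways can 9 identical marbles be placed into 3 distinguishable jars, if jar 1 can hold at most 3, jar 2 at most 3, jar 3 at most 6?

Without the upper bounds there are C(11,2) = 55 ways to split 9 among 3 jars.
Subtract solutions that violate a single cap (substitute x_i' = x_i − (cap_i+1)): x_1 ≥ 4 gives C(7,2) = 21; x_2 ≥ 4 gives C(7,2) = 21; x_3 ≥ 7 gives C(4,2) = 6. Together 48.
Add back pairs where two caps are both exceeded: 3 + 0 + 0 = 3.
By inclusion–exclusion the count is 55 − 48 + 3 = 10.

10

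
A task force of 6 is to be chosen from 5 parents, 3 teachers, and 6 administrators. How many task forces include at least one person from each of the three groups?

2430

Total 6-person selections from all 14: C(14,6) = 3003.
Subtract selections that omit an entire group: no parents → C(9,6) = 84; no teachers → C(11,6) = 462; no administrators → C(8,6) = 28.
Add back selections omitting two groups (i.e. drawn from a single group): C(5,6) + C(3,6) + C(6,6) = 1.
By inclusion–exclusion: 3003 − 574 + 1 = 2430.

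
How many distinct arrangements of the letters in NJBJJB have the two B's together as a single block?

Treat the 2 copies of B as a single block. The multiset to arrange is then {BB, J, J, J, N}, 5 items in all.
That gives (5)!/(3!) = 20 arrangements.

20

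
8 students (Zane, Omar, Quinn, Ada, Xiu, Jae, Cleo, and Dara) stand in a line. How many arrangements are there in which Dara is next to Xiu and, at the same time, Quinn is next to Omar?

2880

Treat {Dara,Xiu} as one block (2 orders) and {Quinn,Omar} as another (2 orders).
That leaves 6 units to arrange: 2 × 2 × 6! = 4 × 720 = 2880.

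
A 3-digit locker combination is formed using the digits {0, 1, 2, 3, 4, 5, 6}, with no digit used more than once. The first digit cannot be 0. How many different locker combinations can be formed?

The first digit has 7−1 = 6 choices (anything except 0).
The remaining 2 digits are filled from the other 6 symbols without repetition: 6 × 5 = 30.
Total: 6 × 30 = 180.

180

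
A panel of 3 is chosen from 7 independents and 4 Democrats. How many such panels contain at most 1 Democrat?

119

Split by how many Democrats are chosen (0 through 1).
Sum: C(4,0)·C(7,3) + C(4,1)·C(7,2) = 35 + 84 = 119.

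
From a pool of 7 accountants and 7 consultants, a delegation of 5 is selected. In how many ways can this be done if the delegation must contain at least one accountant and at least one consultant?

Total 5-person selections from all 14: C(14,5) = 2002.
Selections missing a whole group: no accountants → C(7,5) = 21; no consultants → C(7,5) = 21.
Both groups omitted at once is impossible, so 2002 − 42 = 1960.

1960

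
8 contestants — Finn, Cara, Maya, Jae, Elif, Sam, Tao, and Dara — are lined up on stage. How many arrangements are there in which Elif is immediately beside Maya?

10080

Place the 6 others and the Elif-Maya pair as 7 objects in a line; the pair has 2 internal arrangements.
That gives 2 × 7! = 2 × 5040 = 10080.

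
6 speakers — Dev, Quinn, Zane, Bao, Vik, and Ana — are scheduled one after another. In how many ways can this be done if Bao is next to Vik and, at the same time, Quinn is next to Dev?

Treat {Bao,Vik} as one block (2 orders) and {Quinn,Dev} as another (2 orders).
That leaves 4 units to arrange: 2 × 2 × 4! = 4 × 24 = 96.

96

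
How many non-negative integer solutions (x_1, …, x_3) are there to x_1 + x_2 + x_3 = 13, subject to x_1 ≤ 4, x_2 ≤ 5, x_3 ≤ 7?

Ignoring the caps, the number of non-negative solutions to x_1+…+x_3 = 13 is C(15,2) = 105.
Subtract solutions that violate a single cap (substitute x_i' = x_i − (cap_i+1)): x_1 ≥ 5 gives C(10,2) = 45; x_2 ≥ 6 gives C(9,2) = 36; x_3 ≥ 8 gives C(7,2) = 21. Together 102.
Add back pairs where two caps are both exceeded: 6 + 1 + 0 = 7.
By inclusion–exclusion the count is 105 − 102 + 7 = 10.

10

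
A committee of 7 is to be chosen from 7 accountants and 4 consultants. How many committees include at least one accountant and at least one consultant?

329

Unrestricted: C(11,7) = 330 ways to pick any 7 of the 11.
Selections missing a whole group: no accountants → C(4,7) = 0; no consultants → C(7,7) = 1.
Both groups omitted at once is impossible, so 330 − 1 = 329.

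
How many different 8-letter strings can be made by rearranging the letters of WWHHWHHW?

70

The 8 letters of WWHHWHHW have repeats: H appearing 4 times and W appearing 4 times.
Dividing 8! = 40320 by 4!·4! = 576 for the repeated letters gives 70.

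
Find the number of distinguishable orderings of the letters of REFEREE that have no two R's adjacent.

Total arrangements of REFEREE: 7!/(4!·2!) = 105.
If the two R's are adjacent, glue them into one block, leaving 6 items to arrange: (6)!/(4!) = 30 ways.
Hence 105 − 30 = 75.

75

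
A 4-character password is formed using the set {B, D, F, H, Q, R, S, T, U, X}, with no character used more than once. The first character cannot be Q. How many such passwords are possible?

4536

The first character has 10−1 = 9 choices (anything except Q).
The remaining 3 characters are filled from the other 9 symbols without repetition: 9 × 8 × 7 = 504.
Total: 9 × 504 = 4536.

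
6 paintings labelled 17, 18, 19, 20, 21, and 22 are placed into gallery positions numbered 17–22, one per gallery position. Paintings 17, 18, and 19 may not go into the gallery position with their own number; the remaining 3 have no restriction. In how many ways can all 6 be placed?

Let Aᵢ (for i ∈ {17, 18, 19}) be the placements that put painting i in its forbidden gallery position. Any j of these fix j positions, leaving (6−j)! ways to fill the rest, and there are C(3,j) ways to pick which j.
By inclusion–exclusion, the number of valid placements is Σ_{j=0}^{3} (−1)^j C(3,j)·(6−j)!.
Computing: 720 − 360 + 72 − 6 = 426.

426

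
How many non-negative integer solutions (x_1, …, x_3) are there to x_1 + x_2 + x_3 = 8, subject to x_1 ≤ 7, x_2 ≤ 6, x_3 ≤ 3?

26

Ignoring the caps, the number of non-negative solutions to x_1+…+x_3 = 8 is C(10,2) = 45.
Subtract solutions that violate a single cap (substitute x_i' = x_i − (cap_i+1)): x_1 ≥ 8 gives C(2,2) = 1; x_2 ≥ 7 gives C(3,2) = 3; x_3 ≥ 4 gives C(6,2) = 15. Together 19.
No two caps can be exceeded simultaneously, so the pair terms are all 0.
By inclusion–exclusion the count is 45 − 19 + 0 = 26.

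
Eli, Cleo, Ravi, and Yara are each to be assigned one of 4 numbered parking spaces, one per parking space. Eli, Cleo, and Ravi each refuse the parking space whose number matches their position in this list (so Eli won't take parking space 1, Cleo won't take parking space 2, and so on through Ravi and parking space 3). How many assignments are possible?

11

Let Aᵢ (for i ∈ {1, 2, 3}) be the placements that put person i in their forbidden parking space. Any j of these fix j positions, leaving (4−j)! ways to fill the rest, and there are C(3,j) ways to pick which j.
By inclusion–exclusion, the number of valid placements is Σ_{j=0}^{3} (−1)^j C(3,j)·(4−j)!.
Computing: 24 − 18 + 6 − 1 = 11.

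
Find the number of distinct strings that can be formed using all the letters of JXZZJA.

JXZZJA has 6 letters with J appearing twice and Z appearing twice.
So there are 6! / (2!·2!) = 180 distinguishable arrangements.

180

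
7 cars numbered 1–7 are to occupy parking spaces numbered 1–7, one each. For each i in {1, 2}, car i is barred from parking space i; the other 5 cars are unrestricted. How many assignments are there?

Let Aᵢ (for i ∈ {1, 2}) be the placements that put car i in its forbidden parking space. Any j of these fix j positions, leaving (7−j)! ways to fill the rest, and there are C(2,j) ways to pick which j.
By inclusion–exclusion, the number of valid placements is Σ_{j=0}^{2} (−1)^j C(2,j)·(7−j)!.
Computing: 5040 − 1440 + 120 = 3720.

3720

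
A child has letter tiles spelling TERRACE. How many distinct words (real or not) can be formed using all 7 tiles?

1260

The 7 letters of TERRACE have repeats: E appearing twice and R appearing twice.
So there are 7! / (2!·2!) = 1260 distinguishable arrangements.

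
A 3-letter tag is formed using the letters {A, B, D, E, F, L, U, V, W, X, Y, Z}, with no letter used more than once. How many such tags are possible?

Choose and order 3 of the 12 symbols: the first letter has 12 options, the next 11, then 10.
12 × 11 × 10 = 1320.

1320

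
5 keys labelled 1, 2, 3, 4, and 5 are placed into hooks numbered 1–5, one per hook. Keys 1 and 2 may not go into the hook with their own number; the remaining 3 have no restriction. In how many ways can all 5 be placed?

Let Aᵢ (for i ∈ {1, 2}) be the placements that put key i in its forbidden hook. Any j of these fix j positions, leaving (5−j)! ways to fill the rest, and there are C(2,j) ways to pick which j.
By inclusion–exclusion, the number of valid placements is Σ_{j=0}^{2} (−1)^j C(2,j)·(5−j)!.
Computing: 120 − 48 + 6 = 78.

78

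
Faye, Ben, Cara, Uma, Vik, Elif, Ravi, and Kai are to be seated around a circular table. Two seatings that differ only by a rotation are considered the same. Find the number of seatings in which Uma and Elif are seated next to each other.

1440

Treat {Uma, Elif} as one unit (2 internal orders) and seat the resulting 7 units around the table: (6)! circular arrangements.
So 2 × (6)! = 2 × 720 = 1440.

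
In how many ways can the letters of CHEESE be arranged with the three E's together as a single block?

24

Treat the 3 copies of E as a single block. The multiset to arrange is then {EEE, C, H, S}, 4 items in all.
All 4 items are distinct, so there are (4)! = 24 arrangements.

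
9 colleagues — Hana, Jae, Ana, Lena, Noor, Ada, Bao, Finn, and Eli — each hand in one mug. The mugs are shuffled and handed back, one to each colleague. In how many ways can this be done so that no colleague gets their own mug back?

This is the derangement count D_9: permutations of 9 items with no fixed point.
By inclusion–exclusion this is Σ_{j=0}^{9} (−1)^j C(9,j)·(9−j)!.
Computing: 362880 − 362880 + 181440 − 60480 + 15120 − 3024 + 504 − 72 + 9 − 1 = 133496.

133496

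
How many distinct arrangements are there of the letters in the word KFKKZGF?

The 7 letters of KFKKZGF have repeats: F appearing twice and K appearing 3 times.
The number of distinct arrangements is 7!/(3!·2!) = 5040/12 = 420.

420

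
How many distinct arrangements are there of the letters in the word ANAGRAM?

840

The 7 letters of ANAGRAM have repeats: A appearing 3 times.
So there are 7! / (3!) = 840 distinguishable arrangements.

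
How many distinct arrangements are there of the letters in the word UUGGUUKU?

168

The 8 letters of UUGGUUKU have repeats: G appearing twice and U appearing 5 times.
The number of distinct arrangements is 8!/(5!·2!) = 40320/240 = 168.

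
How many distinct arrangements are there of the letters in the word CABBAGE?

The 7 letters of CABBAGE have repeats: A appearing twice and B appearing twice.
The number of distinct arrangements is 7!/(2!·2!) = 5040/4 = 1260.

1260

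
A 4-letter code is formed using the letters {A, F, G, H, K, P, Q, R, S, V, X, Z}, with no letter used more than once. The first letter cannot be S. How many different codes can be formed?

10890

The first letter has 12−1 = 11 choices (anything except S).
The remaining 3 letters are filled from the other 11 symbols without repetition: 11 × 10 × 9 = 990.
Total: 11 × 990 = 10890.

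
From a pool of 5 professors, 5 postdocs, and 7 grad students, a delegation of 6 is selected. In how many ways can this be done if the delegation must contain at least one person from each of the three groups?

Unrestricted: C(17,6) = 12376 ways to pick any 6 of the 17.
Subtract selections that omit an entire group: no professors → C(12,6) = 924; no postdocs → C(12,6) = 924; no grad students → C(10,6) = 210.
Add back selections omitting two groups (i.e. drawn from a single group): C(5,6) + C(5,6) + C(7,6) = 7.
By inclusion–exclusion: 12376 − 2058 + 7 = 10325.

10325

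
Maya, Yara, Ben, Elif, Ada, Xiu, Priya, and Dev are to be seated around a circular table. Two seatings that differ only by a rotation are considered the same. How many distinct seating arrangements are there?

Seat Maya anywhere (absorbing the rotational symmetry), then permute the other 7: (7)! = 5040.

5040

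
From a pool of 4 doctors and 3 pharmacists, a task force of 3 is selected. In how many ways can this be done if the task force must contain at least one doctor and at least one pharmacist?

With no constraint there are C(7,3) = 35 possible selections.
Subtract selections that omit an entire group: no doctors → C(3,3) = 1; no pharmacists → C(4,3) = 4.
Both groups omitted at once is impossible, so 35 − 5 = 30.

30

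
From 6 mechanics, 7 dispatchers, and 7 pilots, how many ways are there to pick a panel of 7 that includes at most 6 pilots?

Split by how many pilots are chosen (0 through 6).
Sum: C(7,0)·C(13,7) + C(7,1)·C(13,6) + C(7,2)·C(13,5) + C(7,3)·C(13,4) + C(7,4)·C(13,3) + C(7,5)·C(13,2) + C(7,6)·C(13,1) = 1716 + 12012 + 27027 + 25025 + 10010 + 1638 + 91 = 77519.

77519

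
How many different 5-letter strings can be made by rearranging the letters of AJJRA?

30

The 5 letters of AJJRA have repeats: A appearing twice and J appearing twice.
So there are 5! / (2!·2!) = 30 distinguishable arrangements.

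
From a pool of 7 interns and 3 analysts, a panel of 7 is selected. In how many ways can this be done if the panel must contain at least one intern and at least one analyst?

119

With no constraint there are C(10,7) = 120 possible selections.
Selections missing a whole group: no interns → C(3,7) = 0; no analysts → C(7,7) = 1.
Both groups omitted at once is impossible, so 120 − 1 = 119.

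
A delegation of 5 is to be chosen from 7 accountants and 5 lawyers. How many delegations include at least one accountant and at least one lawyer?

770

Total 5-person selections from all 12: C(12,5) = 792.
Selections missing a whole group: no accountants → C(5,5) = 1; no lawyers → C(7,5) = 21.
Both groups omitted at once is impossible, so 792 − 22 = 770.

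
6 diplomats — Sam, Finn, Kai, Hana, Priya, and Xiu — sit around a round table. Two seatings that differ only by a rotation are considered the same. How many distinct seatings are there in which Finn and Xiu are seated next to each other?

Treat {Finn, Xiu} as one unit (2 internal orders) and seat the resulting 5 units around the table: (4)! circular arrangements.
So 2 × (4)! = 2 × 24 = 48.

48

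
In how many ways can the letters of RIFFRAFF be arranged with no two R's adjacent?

There are 8!/(4!·2!) = 840 arrangements of RIFFRAFF in total.
If the two R's are adjacent, glue them into one block, leaving 7 items to arrange: (7)!/(4!) = 210 ways.
Subtracting, 840 − 210 = 630 arrangements keep the R's apart.

630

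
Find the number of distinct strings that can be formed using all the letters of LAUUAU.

Letter multiplicities in LAUUAU: A×2, L×1, U×3.
So there are 6! / (3!·2!) = 60 distinguishable arrangements.

60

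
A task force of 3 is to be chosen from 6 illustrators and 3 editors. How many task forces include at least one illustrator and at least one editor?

Unrestricted: C(9,3) = 84 ways to pick any 3 of the 9.
Subtract selections that omit an entire group: no illustrators → C(3,3) = 1; no editors → C(6,3) = 20.
Both groups omitted at once is impossible, so 84 − 21 = 63.

63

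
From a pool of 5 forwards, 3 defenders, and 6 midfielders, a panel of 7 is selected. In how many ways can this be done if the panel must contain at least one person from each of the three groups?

With no constraint there are C(14,7) = 3432 possible selections.
Subtract selections that omit an entire group: no forwards → C(9,7) = 36; no defenders → C(11,7) = 330; no midfielders → C(8,7) = 8.
Add back selections omitting two groups (i.e. drawn from a single group): C(5,7) + C(3,7) + C(6,7) = 0.
By inclusion–exclusion: 3432 − 374 + 0 = 3058.

3058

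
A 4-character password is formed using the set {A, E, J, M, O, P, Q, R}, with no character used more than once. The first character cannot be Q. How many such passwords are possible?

1470

The first character has 8−1 = 7 choices (anything except Q).
The remaining 3 characters are filled from the other 7 symbols without repetition: 7 × 6 × 5 = 210.
Total: 7 × 210 = 1470.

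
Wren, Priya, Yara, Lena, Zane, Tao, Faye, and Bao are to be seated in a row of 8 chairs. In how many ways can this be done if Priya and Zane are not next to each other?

30240

Of the 8! = 40320 arrangements, those with Priya and Zane adjacent number 2 × 7! = 10080 (treat the pair as a block with 2 internal orders).
So 40320 − 10080 = 30240 arrangements keep them apart.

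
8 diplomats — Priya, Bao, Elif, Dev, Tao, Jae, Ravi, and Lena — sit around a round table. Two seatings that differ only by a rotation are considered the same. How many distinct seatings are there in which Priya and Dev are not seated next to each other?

Without the restriction there are (7)! = 5040 seatings.
Those with Priya next to Dev: fuse the pair into one unit and seat 7 units around a circle — 2·(6)! = 1440.
Subtracting, 5040 − 1440 = 3600.

3600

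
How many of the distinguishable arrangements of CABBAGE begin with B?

With the first slot taken by B, it remains to arrange the other 6 letters (CABAGE).
Those 6 letters have A appearing twice, giving (6)!/(2!) = 360.

360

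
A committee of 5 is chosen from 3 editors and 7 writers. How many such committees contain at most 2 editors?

231

Split by how many editors are chosen (0 through 2).
Sum: C(3,0)·C(7,5) + C(3,1)·C(7,4) + C(3,2)·C(7,3) = 21 + 105 + 105 = 231.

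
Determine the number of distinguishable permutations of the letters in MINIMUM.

420

MINIMUM has 7 letters with I appearing twice and M appearing 3 times.
The number of distinct arrangements is 7!/(3!·2!) = 5040/12 = 420.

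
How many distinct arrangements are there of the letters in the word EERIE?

The 5 letters of EERIE have repeats: E appearing 3 times.
So there are 5! / (3!) = 20 distinguishable arrangements.

20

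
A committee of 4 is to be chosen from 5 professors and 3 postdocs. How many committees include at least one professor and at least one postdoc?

65

With no constraint there are C(8,4) = 70 possible selections.
Selections missing a whole group: no professors → C(3,4) = 0; no postdocs → C(5,4) = 5.
Both groups omitted at once is impossible, so 70 − 5 = 65.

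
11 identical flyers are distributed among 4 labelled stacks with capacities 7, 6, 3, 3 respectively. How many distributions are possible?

By stars and bars, unrestricted non-negative solutions to x_1+…+x_4 = 11 number C(11+3,3) = 364.
Subtract solutions that violate a single cap (substitute x_i' = x_i − (cap_i+1)): x_1 ≥ 8 gives C(6,3) = 20; x_2 ≥ 7 gives C(7,3) = 35; x_3 ≥ 4 gives C(10,3) = 120; x_4 ≥ 4 gives C(10,3) = 120. Together 295.
Add back pairs where two caps are both exceeded: 0 + 0 + 0 + 1 + 1 + 20 = 22.
By inclusion–exclusion the count is 364 − 295 + 22 = 91.

91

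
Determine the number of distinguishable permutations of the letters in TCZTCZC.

TCZTCZC has 7 letters with C appearing 3 times, T appearing twice, and Z appearing twice.
So there are 7! / (3!·2!·2!) = 210 distinguishable arrangements.

210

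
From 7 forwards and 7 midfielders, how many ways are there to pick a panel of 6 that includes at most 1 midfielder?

154

Split by how many midfielders are chosen (0 through 1).
Sum: C(7,0)·C(7,6) + C(7,1)·C(7,5) = 7 + 147 = 154.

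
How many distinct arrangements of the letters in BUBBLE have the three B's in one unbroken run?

24

Treat the 3 copies of B as a single block. The multiset to arrange is then {BBB, E, L, U}, 4 items in all.
All 4 items are distinct, so there are (4)! = 24 arrangements.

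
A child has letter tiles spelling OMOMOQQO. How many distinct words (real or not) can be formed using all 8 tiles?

OMOMOQQO has 8 letters with M appearing twice, O appearing 4 times, and Q appearing twice.
So there are 8! / (4!·2!·2!) = 420 distinguishable arrangements.

420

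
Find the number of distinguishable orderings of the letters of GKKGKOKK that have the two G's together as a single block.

42

Treat the 2 copies of G as a single block. The multiset to arrange is then {GG, K, K, K, K, K, O}, 7 items in all.
That gives (7)!/(5!) = 42 arrangements.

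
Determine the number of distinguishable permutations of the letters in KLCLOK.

The 6 letters of KLCLOK have repeats: K appearing twice and L appearing twice.
So there are 6! / (2!·2!) = 180 distinguishable arrangements.

180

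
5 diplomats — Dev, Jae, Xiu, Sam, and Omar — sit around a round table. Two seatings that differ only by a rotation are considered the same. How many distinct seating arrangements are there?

24

Fix one person's seat to break rotational symmetry; the remaining 4 people can be arranged in (4)! = 24 ways.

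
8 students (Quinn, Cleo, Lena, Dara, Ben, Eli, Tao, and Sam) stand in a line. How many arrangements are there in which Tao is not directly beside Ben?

Of the 8! = 40320 arrangements, those with Tao and Ben adjacent number 2 × 7! = 10080 (treat the pair as a block with 2 internal orders).
Complementary counting: 40320 − 10080 = 30240.

30240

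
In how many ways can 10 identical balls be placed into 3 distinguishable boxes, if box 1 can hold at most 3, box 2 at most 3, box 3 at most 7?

By stars and bars, unrestricted non-negative solutions to x_1+…+x_3 = 10 number C(10+2,2) = 66.
Subtract solutions that violate a single cap (substitute x_i' = x_i − (cap_i+1)): x_1 ≥ 4 gives C(8,2) = 28; x_2 ≥ 4 gives C(8,2) = 28; x_3 ≥ 8 gives C(4,2) = 6. Together 62.
Add back pairs where two caps are both exceeded: 6 + 0 + 0 = 6.
By inclusion–exclusion the count is 66 − 62 + 6 = 10.

10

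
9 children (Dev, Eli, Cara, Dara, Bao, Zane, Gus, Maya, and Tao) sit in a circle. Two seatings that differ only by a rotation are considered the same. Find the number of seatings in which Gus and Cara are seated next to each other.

Treat {Gus, Cara} as one unit (2 internal orders) and seat the resulting 8 units around the table: (7)! circular arrangements.
So 2 × (7)! = 2 × 5040 = 10080.

10080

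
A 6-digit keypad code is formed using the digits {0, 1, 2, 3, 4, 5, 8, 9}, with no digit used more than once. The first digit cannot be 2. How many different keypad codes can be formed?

The first digit has 8−1 = 7 choices (anything except 2).
The remaining 5 digits are filled from the other 7 symbols without repetition: 7 × 6 × 5 × 4 × 3 = 2520.
Total: 7 × 2520 = 17640.

17640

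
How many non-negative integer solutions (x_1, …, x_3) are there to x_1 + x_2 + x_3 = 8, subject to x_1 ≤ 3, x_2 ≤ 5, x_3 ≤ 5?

18

Ignoring the caps, the number of non-negative solutions to x_1+…+x_3 = 8 is C(10,2) = 45.
Subtract solutions that violate a single cap (substitute x_i' = x_i − (cap_i+1)): x_1 ≥ 4 gives C(6,2) = 15; x_2 ≥ 6 gives C(4,2) = 6; x_3 ≥ 6 gives C(4,2) = 6. Together 27.
No two caps can be exceeded simultaneously, so the pair terms are all 0.
By inclusion–exclusion the count is 45 − 27 + 0 = 18.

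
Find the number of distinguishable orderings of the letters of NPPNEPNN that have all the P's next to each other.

30

Treat the 3 copies of P as a single block. The multiset to arrange is then {PPP, E, N, N, N, N}, 6 items in all.
That gives (6)!/(4!) = 30 arrangements.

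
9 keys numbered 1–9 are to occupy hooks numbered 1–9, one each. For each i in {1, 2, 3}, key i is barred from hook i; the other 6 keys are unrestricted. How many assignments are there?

Let Aᵢ (for i ∈ {1, 2, 3}) be the placements that put key i in its forbidden hook. Any j of these fix j positions, leaving (9−j)! ways to fill the rest, and there are C(3,j) ways to pick which j.
By inclusion–exclusion, the number of valid placements is Σ_{j=0}^{3} (−1)^j C(3,j)·(9−j)!.
Computing: 362880 − 120960 + 15120 − 720 = 256320.

256320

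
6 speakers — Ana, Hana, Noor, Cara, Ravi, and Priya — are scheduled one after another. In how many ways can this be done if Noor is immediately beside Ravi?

Glue Noor and Ravi into one block (2 internal orders), leaving 5 units to arrange in a row.
So the count is 2·(5)! = 240.

240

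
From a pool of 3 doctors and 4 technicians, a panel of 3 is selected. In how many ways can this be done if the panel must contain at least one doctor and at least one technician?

30

With no constraint there are C(7,3) = 35 possible selections.
Subtract selections that omit an entire group: no doctors → C(4,3) = 4; no technicians → C(3,3) = 1.
Both groups omitted at once is impossible, so 35 − 5 = 30.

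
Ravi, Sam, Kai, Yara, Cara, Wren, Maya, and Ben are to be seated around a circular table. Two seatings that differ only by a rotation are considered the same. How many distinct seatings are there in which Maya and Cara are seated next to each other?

1440

Glue Maya and Cara into a block (2 internal orders). Seating 7 units around a circle gives (6)! arrangements.
So 2 × (6)! = 2 × 720 = 1440.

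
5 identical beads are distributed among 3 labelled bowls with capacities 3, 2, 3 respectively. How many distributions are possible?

Without the upper bounds there are C(7,2) = 21 ways to split 5 among 3 bowls.
Subtract solutions that violate a single cap (substitute x_i' = x_i − (cap_i+1)): x_1 ≥ 4 gives C(3,2) = 3; x_2 ≥ 3 gives C(4,2) = 6; x_3 ≥ 4 gives C(3,2) = 3. Together 12.
No two caps can be exceeded simultaneously, so the pair terms are all 0.
By inclusion–exclusion the count is 21 − 12 + 0 = 9.

9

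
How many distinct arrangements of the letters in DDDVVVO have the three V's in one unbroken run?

Treat the 3 copies of V as a single block. The multiset to arrange is then {VVV, D, D, D, O}, 5 items in all.
That gives (5)!/(3!) = 20 arrangements.

20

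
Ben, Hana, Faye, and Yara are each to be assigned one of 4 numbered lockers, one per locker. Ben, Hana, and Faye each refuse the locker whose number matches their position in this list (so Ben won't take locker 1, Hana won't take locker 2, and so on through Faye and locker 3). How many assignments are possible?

11

Let Aᵢ (for i ∈ {1, 2, 3}) be the placements that put person i in their forbidden locker. Any j of these fix j positions, leaving (4−j)! ways to fill the rest, and there are C(3,j) ways to pick which j.
By inclusion–exclusion, the number of valid placements is Σ_{j=0}^{3} (−1)^j C(3,j)·(4−j)!.
Computing: 24 − 18 + 6 − 1 = 11.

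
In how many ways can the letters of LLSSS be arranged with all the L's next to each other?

4

Treat the 2 copies of L as a single block. The multiset to arrange is then {LL, S, S, S}, 4 items in all.
That gives (4)!/(3!) = 4 arrangements.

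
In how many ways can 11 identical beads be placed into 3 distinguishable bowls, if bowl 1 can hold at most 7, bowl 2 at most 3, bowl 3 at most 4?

By stars and bars, unrestricted non-negative solutions to x_1+…+x_3 = 11 number C(11+2,2) = 78.
Subtract solutions that violate a single cap (substitute x_i' = x_i − (cap_i+1)): x_1 ≥ 8 gives C(5,2) = 10; x_2 ≥ 4 gives C(9,2) = 36; x_3 ≥ 5 gives C(8,2) = 28. Together 74.
Add back pairs where two caps are both exceeded: 0 + 0 + 6 = 6.
By inclusion–exclusion the count is 78 − 74 + 6 = 10.

10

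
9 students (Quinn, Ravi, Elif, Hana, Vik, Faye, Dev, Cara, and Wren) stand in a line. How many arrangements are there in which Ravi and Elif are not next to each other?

282240

Of the 9! = 362880 arrangements, those with Ravi and Elif adjacent number 2 × 8! = 80640 (treat the pair as a block with 2 internal orders).
Complementary counting: 362880 − 80640 = 282240.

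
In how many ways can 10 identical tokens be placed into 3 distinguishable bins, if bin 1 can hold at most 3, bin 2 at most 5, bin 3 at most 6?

Ignoring the caps, the number of non-negative solutions to x_1+…+x_3 = 10 is C(12,2) = 66.
Subtract solutions that violate a single cap (substitute x_i' = x_i − (cap_i+1)): x_1 ≥ 4 gives C(8,2) = 28; x_2 ≥ 6 gives C(6,2) = 15; x_3 ≥ 7 gives C(5,2) = 10. Together 53.
Add back pairs where two caps are both exceeded: 1 + 0 + 0 = 1.
By inclusion–exclusion the count is 66 − 53 + 1 = 14.

14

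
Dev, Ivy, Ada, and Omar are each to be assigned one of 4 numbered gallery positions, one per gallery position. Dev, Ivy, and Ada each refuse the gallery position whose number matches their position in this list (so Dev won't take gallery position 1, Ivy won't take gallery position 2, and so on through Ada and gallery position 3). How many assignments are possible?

11

Let Aᵢ (for i ∈ {1, 2, 3}) be the placements that put person i in their forbidden gallery position. Any j of these fix j positions, leaving (4−j)! ways to fill the rest, and there are C(3,j) ways to pick which j.
By inclusion–exclusion, the number of valid placements is Σ_{j=0}^{3} (−1)^j C(3,j)·(4−j)!.
Computing: 24 − 18 + 6 − 1 = 11.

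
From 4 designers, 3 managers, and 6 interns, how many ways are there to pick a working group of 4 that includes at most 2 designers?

678

Split by how many designers are chosen (0 through 2).
Sum: C(4,0)·C(9,4) + C(4,1)·C(9,3) + C(4,2)·C(9,2) = 126 + 336 + 216 = 678.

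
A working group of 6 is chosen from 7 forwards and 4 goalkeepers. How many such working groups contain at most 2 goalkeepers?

Split by how many goalkeepers are chosen (0 through 2).
Sum: C(4,0)·C(7,6) + C(4,1)·C(7,5) + C(4,2)·C(7,4) = 7 + 84 + 210 = 301.

301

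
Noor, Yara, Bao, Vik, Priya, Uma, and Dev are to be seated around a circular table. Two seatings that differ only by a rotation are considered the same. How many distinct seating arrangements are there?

720

Around a circle, 7 distinct people have 7!/7 = (6)! = 720 rotationally distinct seatings.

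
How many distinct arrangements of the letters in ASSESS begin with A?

5

With the first slot taken by A, it remains to arrange the other 5 letters (SSESS).
Those 5 letters have S appearing 4 times, giving (5)!/(4!) = 5.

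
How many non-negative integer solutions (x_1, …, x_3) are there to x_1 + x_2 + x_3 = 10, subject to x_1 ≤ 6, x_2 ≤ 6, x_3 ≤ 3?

18

By stars and bars, unrestricted non-negative solutions to x_1+…+x_3 = 10 number C(10+2,2) = 66.
Subtract solutions that violate a single cap (substitute x_i' = x_i − (cap_i+1)): x_1 ≥ 7 gives C(5,2) = 10; x_2 ≥ 7 gives C(5,2) = 10; x_3 ≥ 4 gives C(8,2) = 28. Together 48.
No two caps can be exceeded simultaneously, so the pair terms are all 0.
By inclusion–exclusion the count is 66 − 48 + 0 = 18.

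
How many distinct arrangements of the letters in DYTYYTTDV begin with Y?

1680

With the first slot taken by Y, it remains to arrange the other 8 letters (DTYYTTDV).
Those 8 letters have D appearing twice, T appearing 3 times, and Y appearing twice, giving (8)!/(3!·2!·2!) = 1680.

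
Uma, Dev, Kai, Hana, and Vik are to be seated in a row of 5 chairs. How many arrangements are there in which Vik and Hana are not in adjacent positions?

There are 5! = 120 arrangements in all. If Vik and Hana are adjacent, merging them into one block gives 2·(4)! = 48 arrangements.
Complementary counting: 120 − 48 = 72.

72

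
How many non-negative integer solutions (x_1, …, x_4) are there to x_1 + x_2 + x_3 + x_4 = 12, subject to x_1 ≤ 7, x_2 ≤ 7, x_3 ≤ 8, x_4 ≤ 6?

309

Without the upper bounds there are C(15,3) = 455 ways to split 12 among 4 variables.
Subtract solutions that violate a single cap (substitute x_i' = x_i − (cap_i+1)): x_1 ≥ 8 gives C(7,3) = 35; x_2 ≥ 8 gives C(7,3) = 35; x_3 ≥ 9 gives C(6,3) = 20; x_4 ≥ 7 gives C(8,3) = 56. Together 146.
No two caps can be exceeded simultaneously, so the pair terms are all 0.
By inclusion–exclusion the count is 455 − 146 + 0 = 309.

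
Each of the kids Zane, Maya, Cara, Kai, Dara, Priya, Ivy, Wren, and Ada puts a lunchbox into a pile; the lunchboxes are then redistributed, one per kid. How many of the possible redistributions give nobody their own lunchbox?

133496

This is the derangement count D_9: permutations of 9 items with no fixed point.
By inclusion–exclusion this is Σ_{j=0}^{9} (−1)^j C(9,j)·(9−j)!.
Computing: 362880 − 362880 + 181440 − 60480 + 15120 − 3024 + 504 − 72 + 9 − 1 = 133496.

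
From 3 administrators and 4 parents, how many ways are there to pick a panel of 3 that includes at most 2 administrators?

Split by how many administrators are chosen (0 through 2).
Sum: C(3,0)·C(4,3) + C(3,1)·C(4,2) + C(3,2)·C(4,1) = 4 + 18 + 12 = 34.

34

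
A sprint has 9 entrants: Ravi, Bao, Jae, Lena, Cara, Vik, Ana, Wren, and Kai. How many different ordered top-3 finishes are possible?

504

There are 9 choices for 1st place, 8 for 2nd, and 7 for 3rd.
That gives 9 × 8 × 7 = 504.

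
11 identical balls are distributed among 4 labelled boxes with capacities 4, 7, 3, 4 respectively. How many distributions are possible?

80

Ignoring the caps, the number of non-negative solutions to x_1+…+x_4 = 11 is C(14,3) = 364.
Subtract solutions that violate a single cap (substitute x_i' = x_i − (cap_i+1)): x_1 ≥ 5 gives C(9,3) = 84; x_2 ≥ 8 gives C(6,3) = 20; x_3 ≥ 4 gives C(10,3) = 120; x_4 ≥ 5 gives C(9,3) = 84. Together 308.
Add back pairs where two caps are both exceeded: 0 + 10 + 4 + 0 + 0 + 10 = 24.
By inclusion–exclusion the count is 364 − 308 + 24 = 80.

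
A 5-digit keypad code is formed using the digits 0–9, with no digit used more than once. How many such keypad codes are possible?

30240

This is a permutation of 5 out of 10: P(10,5) = 10!/5!.
That product is 10 × 9 × 8 × 7 × 6 = 30240.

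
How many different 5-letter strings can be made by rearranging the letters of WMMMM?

5

The 5 letters of WMMMM have repeats: M appearing 4 times.
The number of distinct arrangements is 5!/(4!) = 120/24 = 5.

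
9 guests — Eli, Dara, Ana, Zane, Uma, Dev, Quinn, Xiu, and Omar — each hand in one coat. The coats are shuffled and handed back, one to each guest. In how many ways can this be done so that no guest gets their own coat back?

133496

Let Aᵢ be the assignments in which guest i gets their own coat. We want the size of the complement of A₁∪…∪A_9.
By inclusion–exclusion this is Σ_{j=0}^{9} (−1)^j C(9,j)·(9−j)!.
Computing: 362880 − 362880 + 181440 − 60480 + 15120 − 3024 + 504 − 72 + 9 − 1 = 133496.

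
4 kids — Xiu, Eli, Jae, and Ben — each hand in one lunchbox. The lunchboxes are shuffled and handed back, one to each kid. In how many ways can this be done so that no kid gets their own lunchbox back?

9

Count assignments avoiding every fixed point. For any j of the 4 kids fixed to their own lunchbox, the other 4−j can be arranged in (4−j)! ways.
By inclusion–exclusion this is Σ_{j=0}^{4} (−1)^j C(4,j)·(4−j)!.
Computing: 24 − 24 + 12 − 4 + 1 = 9.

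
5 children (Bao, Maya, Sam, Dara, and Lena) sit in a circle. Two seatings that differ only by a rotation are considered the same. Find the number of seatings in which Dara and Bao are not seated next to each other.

12

All circular seatings of 5 people number (4)! = 24.
Those with Dara next to Bao: fuse the pair into one unit and seat 4 units around a circle — 2·(3)! = 12.
Subtracting, 24 − 12 = 12.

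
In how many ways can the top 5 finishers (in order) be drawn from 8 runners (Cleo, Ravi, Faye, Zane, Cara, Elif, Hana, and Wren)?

6720

There are 8 choices for 1st place, 7 for 2nd, and so on down to 4 for position 5.
That gives 8 × 7 × 6 × 5 × 4 = 6720.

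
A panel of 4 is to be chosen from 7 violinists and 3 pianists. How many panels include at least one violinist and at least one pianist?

With no constraint there are C(10,4) = 210 possible selections.
Selections missing a whole group: no violinists → C(3,4) = 0; no pianists → C(7,4) = 35.
Both groups omitted at once is impossible, so 210 − 35 = 175.

175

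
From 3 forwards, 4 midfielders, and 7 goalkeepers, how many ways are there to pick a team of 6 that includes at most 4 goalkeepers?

Split by how many goalkeepers are chosen (0 through 4).
Sum: C(7,0)·C(7,6) + C(7,1)·C(7,5) + C(7,2)·C(7,4) + C(7,3)·C(7,3) + C(7,4)·C(7,2) = 7 + 147 + 735 + 1225 + 735 = 2849.

2849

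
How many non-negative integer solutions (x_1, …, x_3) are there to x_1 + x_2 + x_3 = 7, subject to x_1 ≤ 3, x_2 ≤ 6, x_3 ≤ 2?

Without the upper bounds there are C(9,2) = 36 ways to split 7 among 3 variables.
Subtract solutions that violate a single cap (substitute x_i' = x_i − (cap_i+1)): x_1 ≥ 4 gives C(5,2) = 10; x_2 ≥ 7 gives C(2,2) = 1; x_3 ≥ 3 gives C(6,2) = 15. Together 26.
Add back pairs where two caps are both exceeded: 0 + 1 + 0 = 1.
By inclusion–exclusion the count is 36 − 26 + 1 = 11.

11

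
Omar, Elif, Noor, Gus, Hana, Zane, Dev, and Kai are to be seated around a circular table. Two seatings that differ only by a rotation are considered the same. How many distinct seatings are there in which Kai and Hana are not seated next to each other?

3600

All circular seatings of 8 people number (7)! = 5040.
Those with Kai next to Hana: fuse the pair into one unit and seat 7 units around a circle — 2·(6)! = 1440.
Subtracting, 5040 − 1440 = 3600.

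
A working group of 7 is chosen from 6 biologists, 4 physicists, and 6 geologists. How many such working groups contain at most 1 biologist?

Split by how many biologists are chosen (0 through 1).
Sum: C(6,0)·C(10,7) + C(6,1)·C(10,6) = 120 + 1260 = 1380.

1380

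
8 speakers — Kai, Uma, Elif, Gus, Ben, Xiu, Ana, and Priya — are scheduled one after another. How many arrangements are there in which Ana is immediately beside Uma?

10080

Treat {Ana, Uma} as a single unit. There are 7 units to order, and the pair itself can be ordered 2 ways.
So the count is 2·(7)! = 10080.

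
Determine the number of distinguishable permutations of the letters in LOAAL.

30

LOAAL has 5 letters with A appearing twice and L appearing twice.
So there are 5! / (2!·2!) = 30 distinguishable arrangements.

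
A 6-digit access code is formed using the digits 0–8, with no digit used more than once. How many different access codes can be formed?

60480

With no repetition, fill the 6 digits in order: 9 choices, then 8, down to 4.
That product is 9 × 8 × 7 × 6 × 5 × 4 = 60480.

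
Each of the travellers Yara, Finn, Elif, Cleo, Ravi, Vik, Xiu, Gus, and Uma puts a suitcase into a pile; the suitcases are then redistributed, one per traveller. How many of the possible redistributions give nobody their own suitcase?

133496

This is the derangement count D_9: permutations of 9 items with no fixed point.
By inclusion–exclusion this is Σ_{j=0}^{9} (−1)^j C(9,j)·(9−j)!.
Computing: 362880 − 362880 + 181440 − 60480 + 15120 − 3024 + 504 − 72 + 9 − 1 = 133496.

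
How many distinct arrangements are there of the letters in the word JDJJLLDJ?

420

Letter multiplicities in JDJJLLDJ: D×2, J×4, L×2.
Dividing 8! = 40320 by 4!·2!·2! = 96 for the repeated letters gives 420.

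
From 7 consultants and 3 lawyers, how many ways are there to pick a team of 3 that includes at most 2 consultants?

Split by how many consultants are chosen (0 through 2).
Sum: C(7,0)·C(3,3) + C(7,1)·C(3,2) + C(7,2)·C(3,1) = 1 + 21 + 63 = 85.

85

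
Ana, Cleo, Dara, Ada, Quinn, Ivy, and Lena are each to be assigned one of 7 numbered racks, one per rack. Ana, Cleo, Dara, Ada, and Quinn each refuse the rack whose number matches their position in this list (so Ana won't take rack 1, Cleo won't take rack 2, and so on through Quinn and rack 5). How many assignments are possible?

2428

Let Aᵢ (for 1 ≤ i ≤ 5) be the placements that put person i in their forbidden rack. Any j of these fix j positions, leaving (7−j)! ways to fill the rest, and there are C(5,j) ways to pick which j.
By inclusion–exclusion, the number of valid placements is Σ_{j=0}^{5} (−1)^j C(5,j)·(7−j)!.
Computing: 5040 − 3600 + 1200 − 240 + 30 − 2 = 2428.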